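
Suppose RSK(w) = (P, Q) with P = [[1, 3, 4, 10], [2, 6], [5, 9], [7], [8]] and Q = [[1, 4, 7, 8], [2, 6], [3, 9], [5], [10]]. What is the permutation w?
Reverse the RSK construction: for i from n down to 1, find the cell of Q containing i, remove the entry at that cell from P, and reverse-bump it up through P; the value ejected from row 1 is w(i).

Step i=10: Q has 10 at row 5, column 1; remove 8 from row 5 of P and reverse-bump: 8 enters row 4 and ejects 7; 7 enters row 3 and ejects 5; 5 enters row 2 and ejects 2; 2 enters row 1 and ejects 1. So w(10) = 1. P is now [[2, 3, 4, 10], [5, 6], [7, 9], [8]].
Step i=9: Q has 9 at row 3, column 2; remove 9 from row 3 of P and reverse-bump: 9 enters row 2 and ejects 6; 6 enters row 1 and ejects 4. So w(9) = 4. P is now [[2, 3, 6, 10], [5, 9], [7], [8]].
Step i=8: Q has 8 at row 1, column 4; remove that cell from P, ejecting 10. So w(8) = 10. P is now [[2, 3, 6], [5, 9], [7], [8]].
Step i=7: Q has 7 at row 1, column 3; remove that cell from P, ejecting 6. So w(7) = 6. P is now [[2, 3], [5, 9], [7], [8]].
Step i=6: Q has 6 at row 2, column 2; remove 9 from row 2 of P and reverse-bump: 9 enters row 1 and ejects 3. So w(6) = 3. P is now [[2, 9], [5], [7], [8]].
Step i=5: Q has 5 at row 4, column 1; remove 8 from row 4 of P and reverse-bump: 8 enters row 3 and ejects 7; 7 enters row 2 and ejects 5; 5 enters row 1 and ejects 2. So w(5) = 2. P is now [[5, 9], [7], [8]].
Step i=4: Q has 4 at row 1, column 2; remove that cell from P, ejecting 9. So w(4) = 9. P is now [[5], [7], [8]].
Step i=3: Q has 3 at row 3, column 1; remove 8 from row 3 of P and reverse-bump: 8 enters row 2 and ejects 7; 7 enters row 1 and ejects 5. So w(3) = 5. P is now [[7], [8]].
Step i=2: Q has 2 at row 2, column 1; remove 8 from row 2 of P and reverse-bump: 8 enters row 1 and ejects 7. So w(2) = 7. P is now [[8]].
Step i=1: Q has 1 at row 1, column 1; remove that cell from P, ejecting 8. So w(1) = 8. P is now [].

So w = 8 7 5 9 2 3 6 10 4 1.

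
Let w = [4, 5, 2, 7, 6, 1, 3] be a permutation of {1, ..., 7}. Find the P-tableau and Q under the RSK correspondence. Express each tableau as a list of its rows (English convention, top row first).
Insert each entry of the permutation into P by Schensted row insertion, recording in Q the position of each new cell.

Insert 4: appended to row 1. P = [[4]], Q = [[1]].
Insert 5: appended to row 1. P = [[4, 5]], Q = [[1, 2]].
Insert 2: 2 bumps 4 from row 1; 4 starts row 2. P = [[2, 5], [4]], Q = [[1, 2], [3]].
Insert 7: appended to row 1. P = [[2, 5, 7], [4]], Q = [[1, 2, 4], [3]].
Insert 6: 6 bumps 7 from row 1; 7 appends to row 2. P = [[2, 5, 6], [4, 7]], Q = [[1, 2, 4], [3, 5]].
Insert 1: 1 bumps 2 from row 1; 2 bumps 4 from row 2; 4 starts row 3. P = [[1, 5, 6], [2, 7], [4]], Q = [[1, 2, 4], [3, 5], [6]].
Insert 3: 3 bumps 5 from row 1; 5 bumps 7 from row 2; 7 appends to row 3. P = [[1, 3, 6], [2, 5], [4, 7]], Q = [[1, 2, 4], [3, 5], [6, 7]].

So P = [[1, 3, 6], [2, 5], [4, 7]], Q = [[1, 2, 4], [3, 5], [6, 7]].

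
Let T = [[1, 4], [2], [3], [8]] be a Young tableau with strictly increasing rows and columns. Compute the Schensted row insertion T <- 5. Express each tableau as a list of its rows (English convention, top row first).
[[1, 4, 5], [2], [3], [8]]

5 is larger than every entry of row 1, so it is appended to row 1. The new tableau is [[1, 4, 5], [2], [3], [8]].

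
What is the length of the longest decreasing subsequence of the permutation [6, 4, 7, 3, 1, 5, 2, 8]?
4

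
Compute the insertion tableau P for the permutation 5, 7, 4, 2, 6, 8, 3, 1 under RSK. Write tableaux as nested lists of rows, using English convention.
After inserting 5: P = [[5]].
After inserting 7: P = [[5, 7]].
After inserting 4: P = [[4, 7], [5]].
After inserting 2: P = [[2, 7], [4], [5]].
After inserting 6: P = [[2, 6], [4, 7], [5]].
After inserting 8: P = [[2, 6, 8], [4, 7], [5]].
After inserting 3: P = [[2, 3, 8], [4, 6], [5, 7]].
After inserting 1: P = [[1, 3, 8], [2, 6], [4, 7], [5]].

So P = [[1, 3, 8], [2, 6], [4, 7], [5]].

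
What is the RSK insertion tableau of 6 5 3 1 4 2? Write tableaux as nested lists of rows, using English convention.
P = [[1, 2], [3, 4], [5], [6]]

Insert 6: appended to row 1. P = [[6]].
Insert 5: 5 bumps 6 from row 1; 6 starts row 2. P = [[5], [6]].
Insert 3: 3 bumps 5 from row 1; 5 bumps 6 from row 2; 6 starts row 3. P = [[3], [5], [6]].
Insert 1: 1 bumps 3 from row 1; 3 bumps 5 from row 2; 5 bumps 6 from row 3; 6 starts row 4. P = [[1], [3], [5], [6]].
Insert 4: appended to row 1. P = [[1, 4], [3], [5], [6]].
Insert 2: 2 bumps 4 from row 1; 4 appends to row 2. P = [[1, 2], [3, 4], [5], [6]].

So P = [[1, 2], [3, 4], [5], [6]].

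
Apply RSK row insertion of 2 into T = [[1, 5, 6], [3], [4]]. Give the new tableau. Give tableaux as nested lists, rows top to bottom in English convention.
[[1, 2, 6], [3, 5], [4]]

In row 1, 2 replaces 5 (the leftmost entry greater than 2); 5 is bumped to row 2. 5 is appended to row 2. The new tableau is [[1, 2, 6], [3, 5], [4]].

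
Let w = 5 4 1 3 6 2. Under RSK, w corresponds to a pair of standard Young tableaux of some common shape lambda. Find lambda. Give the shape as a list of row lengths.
[3, 1, 1, 1]

Row-insert each entry into an empty tableau.

After inserting 5: P = [[5]].
After inserting 4: P = [[4], [5]].
After inserting 1: P = [[1], [4], [5]].
After inserting 3: P = [[1, 3], [4], [5]].
After inserting 6: P = [[1, 3, 6], [4], [5]].
After inserting 2: P = [[1, 2, 6], [3], [4], [5]].

The final insertion tableau P = [[1, 2, 6], [3], [4], [5]] has shape [3, 1, 1, 1].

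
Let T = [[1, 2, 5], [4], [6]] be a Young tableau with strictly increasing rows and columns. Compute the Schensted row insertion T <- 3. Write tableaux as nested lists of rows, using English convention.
In row 1, 3 replaces 5 (the leftmost entry greater than 3); 5 is bumped to row 2. 5 is appended to row 2. The new tableau is [[1, 2, 3], [4, 5], [6]].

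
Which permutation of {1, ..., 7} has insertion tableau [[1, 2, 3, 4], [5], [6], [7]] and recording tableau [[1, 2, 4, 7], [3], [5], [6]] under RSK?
1 7 2 6 5 3 4

Reverse the RSK construction: for i from n down to 1, find the cell of Q containing i, remove the entry at that cell from P, and reverse-bump it up through P; the value ejected from row 1 is w(i).

Step i=7: Q has 7 at row 1, column 4; remove that cell from P, ejecting 4. So w(7) = 4. P is now [[1, 2, 3], [5], [6], [7]].
Step i=6: Q has 6 at row 4, column 1; remove 7 from row 4 of P and reverse-bump: 7 enters row 3 and ejects 6; 6 enters row 2 and ejects 5; 5 enters row 1 and ejects 3. So w(6) = 3. P is now [[1, 2, 5], [6], [7]].
Step i=5: Q has 5 at row 3, column 1; remove 7 from row 3 of P and reverse-bump: 7 enters row 2 and ejects 6; 6 enters row 1 and ejects 5. So w(5) = 5. P is now [[1, 2, 6], [7]].
Step i=4: Q has 4 at row 1, column 3; remove that cell from P, ejecting 6. So w(4) = 6. P is now [[1, 2], [7]].
Step i=3: Q has 3 at row 2, column 1; remove 7 from row 2 of P and reverse-bump: 7 enters row 1 and ejects 2. So w(3) = 2. P is now [[1, 7]].
Step i=2: Q has 2 at row 1, column 2; remove that cell from P, ejecting 7. So w(2) = 7. P is now [[1]].
Step i=1: Q has 1 at row 1, column 1; remove that cell from P, ejecting 1. So w(1) = 1. P is now [].

So w = 1 7 2 6 5 3 4.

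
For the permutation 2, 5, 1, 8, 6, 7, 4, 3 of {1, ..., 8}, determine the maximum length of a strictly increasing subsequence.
4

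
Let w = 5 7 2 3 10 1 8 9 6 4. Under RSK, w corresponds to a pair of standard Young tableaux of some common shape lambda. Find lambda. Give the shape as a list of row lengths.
[4, 3, 2, 1]

Row-insert each entry into an empty tableau.

After inserting 5: P = [[5]].
After inserting 7: P = [[5, 7]].
After inserting 2: P = [[2, 7], [5]].
After inserting 3: P = [[2, 3], [5, 7]].
After inserting 10: P = [[2, 3, 10], [5, 7]].
After inserting 1: P = [[1, 3, 10], [2, 7], [5]].
After inserting 8: P = [[1, 3, 8], [2, 7, 10], [5]].
After inserting 9: P = [[1, 3, 8, 9], [2, 7, 10], [5]].
After inserting 6: P = [[1, 3, 6, 9], [2, 7, 8], [5, 10]].
After inserting 4: P = [[1, 3, 4, 9], [2, 6, 8], [5, 7], [10]].

The final insertion tableau P = [[1, 3, 4, 9], [2, 6, 8], [5, 7], [10]] has shape [4, 3, 2, 1].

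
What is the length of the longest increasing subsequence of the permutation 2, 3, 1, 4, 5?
4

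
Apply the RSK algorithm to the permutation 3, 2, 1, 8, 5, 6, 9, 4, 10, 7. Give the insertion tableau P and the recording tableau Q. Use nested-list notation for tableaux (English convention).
Insert each entry of the permutation into P by Schensted row insertion, recording in Q the position of each new cell.

Insert 3: appended to row 1. P = [[3]].
Insert 2: 2 bumps 3 from row 1; 3 starts row 2. P = [[2], [3]].
Insert 1: 1 bumps 2 from row 1; 2 bumps 3 from row 2; 3 starts row 3. P = [[1], [2], [3]].
Insert 8: appended to row 1. P = [[1, 8], [2], [3]].
Insert 5: 5 bumps 8 from row 1; 8 appends to row 2. P = [[1, 5], [2, 8], [3]].
Insert 6: appended to row 1. P = [[1, 5, 6], [2, 8], [3]].
Insert 9: appended to row 1. P = [[1, 5, 6, 9], [2, 8], [3]].
Insert 4: 4 bumps 5 from row 1; 5 bumps 8 from row 2; 8 appends to row 3. P = [[1, 4, 6, 9], [2, 5], [3, 8]].
Insert 10: appended to row 1. P = [[1, 4, 6, 9, 10], [2, 5], [3, 8]].
Insert 7: 7 bumps 9 from row 1; 9 appends to row 2. P = [[1, 4, 6, 7, 10], [2, 5, 9], [3, 8]].

So P = [[1, 4, 6, 7, 10], [2, 5, 9], [3, 8]], Q = [[1, 4, 6, 7, 9], [2, 5, 10], [3, 8]].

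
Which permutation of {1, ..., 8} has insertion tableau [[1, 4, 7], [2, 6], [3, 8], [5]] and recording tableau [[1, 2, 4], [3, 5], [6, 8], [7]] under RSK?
5 6 3 8 7 2 1 4

Reverse the RSK construction: for i from n down to 1, find the cell of Q containing i, remove the entry at that cell from P, and reverse-bump it up through P; the value ejected from row 1 is w(i).

Step i=8: Q has 8 at row 3, column 2; remove 8 from row 3 of P and reverse-bump: 8 enters row 2 and ejects 6; 6 enters row 1 and ejects 4. So w(8) = 4. P is now [[1, 6, 7], [2, 8], [3], [5]].
Step i=7: Q has 7 at row 4, column 1; remove 5 from row 4 of P and reverse-bump: 5 enters row 3 and ejects 3; 3 enters row 2 and ejects 2; 2 enters row 1 and ejects 1. So w(7) = 1. P is now [[2, 6, 7], [3, 8], [5]].
Step i=6: Q has 6 at row 3, column 1; remove 5 from row 3 of P and reverse-bump: 5 enters row 2 and ejects 3; 3 enters row 1 and ejects 2. So w(6) = 2. P is now [[3, 6, 7], [5, 8]].
Step i=5: Q has 5 at row 2, column 2; remove 8 from row 2 of P and reverse-bump: 8 enters row 1 and ejects 7. So w(5) = 7. P is now [[3, 6, 8], [5]].
Step i=4: Q has 4 at row 1, column 3; remove that cell from P, ejecting 8. So w(4) = 8. P is now [[3, 6], [5]].
Step i=3: Q has 3 at row 2, column 1; remove 5 from row 2 of P and reverse-bump: 5 enters row 1 and ejects 3. So w(3) = 3. P is now [[5, 6]].
Step i=2: Q has 2 at row 1, column 2; remove that cell from P, ejecting 6. So w(2) = 6. P is now [[5]].
Step i=1: Q has 1 at row 1, column 1; remove that cell from P, ejecting 5. So w(1) = 5. P is now [].

So w = 5 6 3 8 7 2 1 4.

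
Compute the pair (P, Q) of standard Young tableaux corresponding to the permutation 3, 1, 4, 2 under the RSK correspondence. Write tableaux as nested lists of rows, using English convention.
Insert each entry of the permutation into P by Schensted row insertion, recording in Q the position of each new cell.

Insert 3: appended to row 1. P = [[3]].
Insert 1: 1 bumps 3 from row 1; 3 starts row 2. P = [[1], [3]].
Insert 4: appended to row 1. P = [[1, 4], [3]].
Insert 2: 2 bumps 4 from row 1; 4 appends to row 2. P = [[1, 2], [3, 4]].

So P = [[1, 2], [3, 4]], Q = [[1, 3], [2, 4]].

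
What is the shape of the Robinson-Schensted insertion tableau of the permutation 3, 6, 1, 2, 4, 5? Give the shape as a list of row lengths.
[4, 2]

Row-insert each entry into an empty tableau.

After inserting 3: P = [[3]].
After inserting 6: P = [[3, 6]].
After inserting 1: P = [[1, 6], [3]].
After inserting 2: P = [[1, 2], [3, 6]].
After inserting 4: P = [[1, 2, 4], [3, 6]].
After inserting 5: P = [[1, 2, 4, 5], [3, 6]].

The final insertion tableau P = [[1, 2, 4, 5], [3, 6]] has shape [4, 2].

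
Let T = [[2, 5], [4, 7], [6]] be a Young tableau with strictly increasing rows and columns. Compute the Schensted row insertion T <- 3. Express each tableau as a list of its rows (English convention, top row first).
[[2, 3], [4, 5], [6, 7]]

In row 1, 3 replaces 5 (the leftmost entry greater than 3); 5 is bumped to row 2. In row 2, 5 replaces 7 (the leftmost entry greater than 5); 7 is bumped to row 3. 7 is appended to row 3. The new tableau is [[2, 3], [4, 5], [6, 7]].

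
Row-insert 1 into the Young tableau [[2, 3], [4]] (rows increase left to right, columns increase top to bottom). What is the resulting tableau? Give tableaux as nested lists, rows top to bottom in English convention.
In row 1, 1 replaces 2 (the leftmost entry greater than 1); 2 is bumped to row 2. In row 2, 2 replaces 4 (the leftmost entry greater than 2); 4 is bumped to row 3. 4 starts a new row 3. The new tableau is [[1, 3], [2], [4]].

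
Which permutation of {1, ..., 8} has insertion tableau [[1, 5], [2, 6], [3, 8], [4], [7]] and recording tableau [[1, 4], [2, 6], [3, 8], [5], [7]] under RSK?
Reverse RSK: for i = n, n-1, ..., 1, locate i in Q, remove the corresponding corner cell from P, and reverse-bump its entry up through P; the value ejected from row 1 is w(i).

So w = 7 4 3 8 2 6 1 5.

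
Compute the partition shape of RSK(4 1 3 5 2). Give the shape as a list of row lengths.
RSK row insertion gives P = [[1, 2, 5], [3], [4]], which has shape [3, 1, 1].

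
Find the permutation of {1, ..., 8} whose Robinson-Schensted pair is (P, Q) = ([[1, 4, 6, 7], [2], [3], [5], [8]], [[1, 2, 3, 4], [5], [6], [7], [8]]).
3 5 6 8 7 4 2 1

Reverse RSK: for i = n, n-1, ..., 1, locate i in Q, remove the corresponding corner cell from P, and reverse-bump its entry up through P; the value ejected from row 1 is w(i).

So w = 3 5 6 8 7 4 2 1.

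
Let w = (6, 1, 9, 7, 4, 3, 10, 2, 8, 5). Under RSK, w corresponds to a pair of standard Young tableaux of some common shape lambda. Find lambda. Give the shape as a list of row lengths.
[3, 3, 2, 1, 1]

Row-insert each entry into an empty tableau.

After inserting 6: P = [[6]].
After inserting 1: P = [[1], [6]].
After inserting 9: P = [[1, 9], [6]].
After inserting 7: P = [[1, 7], [6, 9]].
After inserting 4: P = [[1, 4], [6, 7], [9]].
After inserting 3: P = [[1, 3], [4, 7], [6], [9]].
After inserting 10: P = [[1, 3, 10], [4, 7], [6], [9]].
After inserting 2: P = [[1, 2, 10], [3, 7], [4], [6], [9]].
After inserting 8: P = [[1, 2, 8], [3, 7, 10], [4], [6], [9]].
After inserting 5: P = [[1, 2, 5], [3, 7, 8], [4, 10], [6], [9]].

The final insertion tableau P = [[1, 2, 5], [3, 7, 8], [4, 10], [6], [9]] has shape [3, 3, 2, 1, 1].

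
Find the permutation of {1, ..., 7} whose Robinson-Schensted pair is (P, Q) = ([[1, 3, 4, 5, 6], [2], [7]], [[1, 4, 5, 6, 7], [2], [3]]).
7 2 1 3 4 5 6

Reverse the RSK construction: for i from n down to 1, find the cell of Q containing i, remove the entry at that cell from P, and reverse-bump it up through P; the value ejected from row 1 is w(i).

Step i=7: Q has 7 at row 1, column 5; remove that cell from P, ejecting 6. So w(7) = 6. P is now [[1, 3, 4, 5], [2], [7]].
Step i=6: Q has 6 at row 1, column 4; remove that cell from P, ejecting 5. So w(6) = 5. P is now [[1, 3, 4], [2], [7]].
Step i=5: Q has 5 at row 1, column 3; remove that cell from P, ejecting 4. So w(5) = 4. P is now [[1, 3], [2], [7]].
Step i=4: Q has 4 at row 1, column 2; remove that cell from P, ejecting 3. So w(4) = 3. P is now [[1], [2], [7]].
Step i=3: Q has 3 at row 3, column 1; remove 7 from row 3 of P and reverse-bump: 7 enters row 2 and ejects 2; 2 enters row 1 and ejects 1. So w(3) = 1. P is now [[2], [7]].
Step i=2: Q has 2 at row 2, column 1; remove 7 from row 2 of P and reverse-bump: 7 enters row 1 and ejects 2. So w(2) = 2. P is now [[7]].
Step i=1: Q has 1 at row 1, column 1; remove that cell from P, ejecting 7. So w(1) = 7. P is now [].

So w = 7 2 1 3 4 5 6.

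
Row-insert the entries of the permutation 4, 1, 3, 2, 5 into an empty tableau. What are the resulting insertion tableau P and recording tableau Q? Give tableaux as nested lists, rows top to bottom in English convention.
Insert each entry of the permutation into P by Schensted row insertion, recording in Q the position of each new cell.

Insert 4: appended to row 1. P = [[4]].
Insert 1: 1 bumps 4 from row 1; 4 starts row 2. P = [[1], [4]].
Insert 3: appended to row 1. P = [[1, 3], [4]].
Insert 2: 2 bumps 3 from row 1; 3 bumps 4 from row 2; 4 starts row 3. P = [[1, 2], [3], [4]].
Insert 5: appended to row 1. P = [[1, 2, 5], [3], [4]].

So P = [[1, 2, 5], [3], [4]], Q = [[1, 3, 5], [2], [4]].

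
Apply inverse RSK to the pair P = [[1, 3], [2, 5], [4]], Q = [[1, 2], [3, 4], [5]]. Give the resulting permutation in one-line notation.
4 5 2 3 1

Reverse the RSK construction: for i from n down to 1, find the cell of Q containing i, remove the entry at that cell from P, and reverse-bump it up through P; the value ejected from row 1 is w(i).

Step i=5: Q has 5 at row 3, column 1; remove 4 from row 3 of P and reverse-bump: 4 enters row 2 and ejects 2; 2 enters row 1 and ejects 1. So w(5) = 1. P is now [[2, 3], [4, 5]].
Step i=4: Q has 4 at row 2, column 2; remove 5 from row 2 of P and reverse-bump: 5 enters row 1 and ejects 3. So w(4) = 3. P is now [[2, 5], [4]].
Step i=3: Q has 3 at row 2, column 1; remove 4 from row 2 of P and reverse-bump: 4 enters row 1 and ejects 2. So w(3) = 2. P is now [[4, 5]].
Step i=2: Q has 2 at row 1, column 2; remove that cell from P, ejecting 5. So w(2) = 5. P is now [[4]].
Step i=1: Q has 1 at row 1, column 1; remove that cell from P, ejecting 4. So w(1) = 4. P is now [].

So w = 4 5 2 3 1.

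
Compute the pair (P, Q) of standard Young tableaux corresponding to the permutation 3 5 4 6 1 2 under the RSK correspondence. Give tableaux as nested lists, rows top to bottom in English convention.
P = [[1, 2, 6], [3, 4], [5]], Q = [[1, 2, 4], [3, 6], [5]]

Insert each entry of the permutation into P by Schensted row insertion, recording in Q the position of each new cell.

Insert 3: appended to row 1. P = [[3]], Q = [[1]].
Insert 5: appended to row 1. P = [[3, 5]], Q = [[1, 2]].
Insert 4: 4 bumps 5 from row 1; 5 starts row 2. P = [[3, 4], [5]], Q = [[1, 2], [3]].
Insert 6: appended to row 1. P = [[3, 4, 6], [5]], Q = [[1, 2, 4], [3]].
Insert 1: 1 bumps 3 from row 1; 3 bumps 5 from row 2; 5 starts row 3. P = [[1, 4, 6], [3], [5]], Q = [[1, 2, 4], [3], [5]].
Insert 2: 2 bumps 4 from row 1; 4 appends to row 2. P = [[1, 2, 6], [3, 4], [5]], Q = [[1, 2, 4], [3, 6], [5]].

So P = [[1, 2, 6], [3, 4], [5]], Q = [[1, 2, 4], [3, 6], [5]].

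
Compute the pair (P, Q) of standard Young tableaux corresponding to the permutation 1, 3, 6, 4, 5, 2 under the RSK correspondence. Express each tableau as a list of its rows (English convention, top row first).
P = [[1, 2, 4, 5], [3], [6]], Q = [[1, 2, 3, 5], [4], [6]]

Insert each entry of the permutation into P by Schensted row insertion, recording in Q the position of each new cell.

After inserting 1: P = [[1]].
After inserting 3: P = [[1, 3]].
After inserting 6: P = [[1, 3, 6]].
After inserting 4: P = [[1, 3, 4], [6]].
After inserting 5: P = [[1, 3, 4, 5], [6]].
After inserting 2: P = [[1, 2, 4, 5], [3], [6]].

So P = [[1, 2, 4, 5], [3], [6]], Q = [[1, 2, 3, 5], [4], [6]].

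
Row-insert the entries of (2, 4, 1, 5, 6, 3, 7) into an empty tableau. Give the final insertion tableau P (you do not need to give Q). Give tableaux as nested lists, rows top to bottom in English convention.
Insert 2: appended to row 1. P = [[2]].
Insert 4: appended to row 1. P = [[2, 4]].
Insert 1: 1 bumps 2 from row 1; 2 starts row 2. P = [[1, 4], [2]].
Insert 5: appended to row 1. P = [[1, 4, 5], [2]].
Insert 6: appended to row 1. P = [[1, 4, 5, 6], [2]].
Insert 3: 3 bumps 4 from row 1; 4 appends to row 2. P = [[1, 3, 5, 6], [2, 4]].
Insert 7: appended to row 1. P = [[1, 3, 5, 6, 7], [2, 4]].

So P = [[1, 3, 5, 6, 7], [2, 4]].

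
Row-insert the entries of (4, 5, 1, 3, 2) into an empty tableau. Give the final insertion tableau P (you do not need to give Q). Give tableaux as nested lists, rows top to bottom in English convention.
Insert 4: appended to row 1. P = [[4]].
Insert 5: appended to row 1. P = [[4, 5]].
Insert 1: 1 bumps 4 from row 1; 4 starts row 2. P = [[1, 5], [4]].
Insert 3: 3 bumps 5 from row 1; 5 appends to row 2. P = [[1, 3], [4, 5]].
Insert 2: 2 bumps 3 from row 1; 3 bumps 4 from row 2; 4 starts row 3. P = [[1, 2], [3, 5], [4]].

So P = [[1, 2], [3, 5], [4]].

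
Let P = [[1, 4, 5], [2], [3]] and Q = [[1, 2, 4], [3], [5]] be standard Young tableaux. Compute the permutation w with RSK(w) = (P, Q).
3 4 2 5 1

Reverse the RSK construction: for i from n down to 1, find the cell of Q containing i, remove the entry at that cell from P, and reverse-bump it up through P; the value ejected from row 1 is w(i).

Step i=5: Q has 5 at row 3, column 1; remove 3 from row 3 of P and reverse-bump: 3 enters row 2 and ejects 2; 2 enters row 1 and ejects 1. So w(5) = 1. P is now [[2, 4, 5], [3]].
Step i=4: Q has 4 at row 1, column 3; remove that cell from P, ejecting 5. So w(4) = 5. P is now [[2, 4], [3]].
Step i=3: Q has 3 at row 2, column 1; remove 3 from row 2 of P and reverse-bump: 3 enters row 1 and ejects 2. So w(3) = 2. P is now [[3, 4]].
Step i=2: Q has 2 at row 1, column 2; remove that cell from P, ejecting 4. So w(2) = 4. P is now [[3]].
Step i=1: Q has 1 at row 1, column 1; remove that cell from P, ejecting 3. So w(1) = 3. P is now [].

So w = 3 4 2 5 1.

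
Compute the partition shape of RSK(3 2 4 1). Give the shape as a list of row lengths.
Row-insert each entry into an empty tableau.

After inserting 3: P = [[3]].
After inserting 2: P = [[2], [3]].
After inserting 4: P = [[2, 4], [3]].
After inserting 1: P = [[1, 4], [2], [3]].

The final insertion tableau P = [[1, 4], [2], [3]] has shape [2, 1, 1].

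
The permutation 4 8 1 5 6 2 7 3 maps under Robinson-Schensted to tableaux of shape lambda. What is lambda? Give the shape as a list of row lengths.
[4, 3, 1]

Row-insert each entry into an empty tableau.

After inserting 4: P = [[4]].
After inserting 8: P = [[4, 8]].
After inserting 1: P = [[1, 8], [4]].
After inserting 5: P = [[1, 5], [4, 8]].
After inserting 6: P = [[1, 5, 6], [4, 8]].
After inserting 2: P = [[1, 2, 6], [4, 5], [8]].
After inserting 7: P = [[1, 2, 6, 7], [4, 5], [8]].
After inserting 3: P = [[1, 2, 3, 7], [4, 5, 6], [8]].

The final insertion tableau P = [[1, 2, 3, 7], [4, 5, 6], [8]] has shape [4, 3, 1].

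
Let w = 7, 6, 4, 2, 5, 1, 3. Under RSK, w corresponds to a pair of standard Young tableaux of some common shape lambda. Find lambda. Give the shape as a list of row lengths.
RSK row insertion gives P = [[1, 3], [2, 5], [4], [6], [7]], which has shape [2, 2, 1, 1, 1].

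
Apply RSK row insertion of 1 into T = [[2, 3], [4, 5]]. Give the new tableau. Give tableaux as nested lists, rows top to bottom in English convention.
In row 1, 1 replaces 2 (the leftmost entry greater than 1); 2 is bumped to row 2. In row 2, 2 replaces 4 (the leftmost entry greater than 2); 4 is bumped to row 3. 4 starts a new row 3. The new tableau is [[1, 3], [2, 5], [4]].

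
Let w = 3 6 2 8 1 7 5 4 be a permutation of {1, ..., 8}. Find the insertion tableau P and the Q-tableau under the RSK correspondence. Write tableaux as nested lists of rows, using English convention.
Insert each entry of the permutation into P by Schensted row insertion, recording in Q the position of each new cell.

Insert 3: appended to row 1. P = [[3]].
Insert 6: appended to row 1. P = [[3, 6]].
Insert 2: 2 bumps 3 from row 1; 3 starts row 2. P = [[2, 6], [3]].
Insert 8: appended to row 1. P = [[2, 6, 8], [3]].
Insert 1: 1 bumps 2 from row 1; 2 bumps 3 from row 2; 3 starts row 3. P = [[1, 6, 8], [2], [3]].
Insert 7: 7 bumps 8 from row 1; 8 appends to row 2. P = [[1, 6, 7], [2, 8], [3]].
Insert 5: 5 bumps 6 from row 1; 6 bumps 8 from row 2; 8 appends to row 3. P = [[1, 5, 7], [2, 6], [3, 8]].
Insert 4: 4 bumps 5 from row 1; 5 bumps 6 from row 2; 6 bumps 8 from row 3; 8 starts row 4. P = [[1, 4, 7], [2, 5], [3, 6], [8]].

So P = [[1, 4, 7], [2, 5], [3, 6], [8]], Q = [[1, 2, 4], [3, 6], [5, 7], [8]].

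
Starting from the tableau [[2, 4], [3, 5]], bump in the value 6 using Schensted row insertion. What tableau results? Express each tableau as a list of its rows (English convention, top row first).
[[2, 4, 6], [3, 5]]

6 is larger than every entry of row 1, so it is appended to row 1. The new tableau is [[2, 4, 6], [3, 5]].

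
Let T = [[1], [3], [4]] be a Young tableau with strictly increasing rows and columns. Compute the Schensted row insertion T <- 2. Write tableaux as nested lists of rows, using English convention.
2 is larger than every entry of row 1, so it is appended to row 1. The new tableau is [[1, 2], [3], [4]].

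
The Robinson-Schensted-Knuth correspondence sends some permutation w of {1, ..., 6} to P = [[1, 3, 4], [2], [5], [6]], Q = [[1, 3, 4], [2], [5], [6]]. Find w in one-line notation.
6 2 3 5 4 1

Reverse the RSK construction: for i from n down to 1, find the cell of Q containing i, remove the entry at that cell from P, and reverse-bump it up through P; the value ejected from row 1 is w(i).

Step i=6: Q has 6 at row 4, column 1; remove 6 from row 4 of P and reverse-bump: 6 enters row 3 and ejects 5; 5 enters row 2 and ejects 2; 2 enters row 1 and ejects 1. So w(6) = 1. P is now [[2, 3, 4], [5], [6]].
Step i=5: Q has 5 at row 3, column 1; remove 6 from row 3 of P and reverse-bump: 6 enters row 2 and ejects 5; 5 enters row 1 and ejects 4. So w(5) = 4. P is now [[2, 3, 5], [6]].
Step i=4: Q has 4 at row 1, column 3; remove that cell from P, ejecting 5. So w(4) = 5. P is now [[2, 3], [6]].
Step i=3: Q has 3 at row 1, column 2; remove that cell from P, ejecting 3. So w(3) = 3. P is now [[2], [6]].
Step i=2: Q has 2 at row 2, column 1; remove 6 from row 2 of P and reverse-bump: 6 enters row 1 and ejects 2. So w(2) = 2. P is now [[6]].
Step i=1: Q has 1 at row 1, column 1; remove that cell from P, ejecting 6. So w(1) = 6. P is now [].

So w = 6 2 3 5 4 1.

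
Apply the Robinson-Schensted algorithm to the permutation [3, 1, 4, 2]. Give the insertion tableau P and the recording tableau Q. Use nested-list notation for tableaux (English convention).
P = [[1, 2], [3, 4]], Q = [[1, 3], [2, 4]]

Insert each entry of the permutation into P by Schensted row insertion, recording in Q the position of each new cell.

Insert 3: appended to row 1. P = [[3]].
Insert 1: 1 bumps 3 from row 1; 3 starts row 2. P = [[1], [3]].
Insert 4: appended to row 1. P = [[1, 4], [3]].
Insert 2: 2 bumps 4 from row 1; 4 appends to row 2. P = [[1, 2], [3, 4]].

So P = [[1, 2], [3, 4]], Q = [[1, 3], [2, 4]].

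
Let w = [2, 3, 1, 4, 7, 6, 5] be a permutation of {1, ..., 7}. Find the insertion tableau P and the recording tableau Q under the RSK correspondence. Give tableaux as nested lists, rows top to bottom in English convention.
Insert each entry of the permutation into P by Schensted row insertion, recording in Q the position of each new cell.

Insert 2: appended to row 1. P = [[2]].
Insert 3: appended to row 1. P = [[2, 3]].
Insert 1: 1 bumps 2 from row 1; 2 starts row 2. P = [[1, 3], [2]].
Insert 4: appended to row 1. P = [[1, 3, 4], [2]].
Insert 7: appended to row 1. P = [[1, 3, 4, 7], [2]].
Insert 6: 6 bumps 7 from row 1; 7 appends to row 2. P = [[1, 3, 4, 6], [2, 7]].
Insert 5: 5 bumps 6 from row 1; 6 bumps 7 from row 2; 7 starts row 3. P = [[1, 3, 4, 5], [2, 6], [7]].

So P = [[1, 3, 4, 5], [2, 6], [7]], Q = [[1, 2, 4, 5], [3, 6], [7]].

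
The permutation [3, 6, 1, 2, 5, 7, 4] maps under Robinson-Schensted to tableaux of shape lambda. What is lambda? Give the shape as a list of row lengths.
[4, 2, 1]

RSK row insertion gives P = [[1, 2, 4, 7], [3, 5], [6]], which has shape [4, 2, 1].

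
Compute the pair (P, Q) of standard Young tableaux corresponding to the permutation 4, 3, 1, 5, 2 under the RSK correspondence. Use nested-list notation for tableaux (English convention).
Insert each entry of the permutation into P by Schensted row insertion, recording in Q the position of each new cell.

Insert 4: appended to row 1. P = [[4]].
Insert 3: 3 bumps 4 from row 1; 4 starts row 2. P = [[3], [4]].
Insert 1: 1 bumps 3 from row 1; 3 bumps 4 from row 2; 4 starts row 3. P = [[1], [3], [4]].
Insert 5: appended to row 1. P = [[1, 5], [3], [4]].
Insert 2: 2 bumps 5 from row 1; 5 appends to row 2. P = [[1, 2], [3, 5], [4]].

So P = [[1, 2], [3, 5], [4]], Q = [[1, 4], [2, 5], [3]].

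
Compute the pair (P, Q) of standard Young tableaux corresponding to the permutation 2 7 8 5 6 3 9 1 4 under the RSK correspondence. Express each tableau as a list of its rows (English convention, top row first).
P = [[1, 3, 4, 9], [2, 6], [5, 8], [7]], Q = [[1, 2, 3, 7], [4, 5], [6, 9], [8]]

Insert each entry of the permutation into P by Schensted row insertion, recording in Q the position of each new cell.

Insert 2: appended to row 1. P = [[2]].
Insert 7: appended to row 1. P = [[2, 7]].
Insert 8: appended to row 1. P = [[2, 7, 8]].
Insert 5: 5 bumps 7 from row 1; 7 starts row 2. P = [[2, 5, 8], [7]].
Insert 6: 6 bumps 8 from row 1; 8 appends to row 2. P = [[2, 5, 6], [7, 8]].
Insert 3: 3 bumps 5 from row 1; 5 bumps 7 from row 2; 7 starts row 3. P = [[2, 3, 6], [5, 8], [7]].
Insert 9: appended to row 1. P = [[2, 3, 6, 9], [5, 8], [7]].
Insert 1: 1 bumps 2 from row 1; 2 bumps 5 from row 2; 5 bumps 7 from row 3; 7 starts row 4. P = [[1, 3, 6, 9], [2, 8], [5], [7]].
Insert 4: 4 bumps 6 from row 1; 6 bumps 8 from row 2; 8 appends to row 3. P = [[1, 3, 4, 9], [2, 6], [5, 8], [7]].

So P = [[1, 3, 4, 9], [2, 6], [5, 8], [7]], Q = [[1, 2, 3, 7], [4, 5], [6, 9], [8]].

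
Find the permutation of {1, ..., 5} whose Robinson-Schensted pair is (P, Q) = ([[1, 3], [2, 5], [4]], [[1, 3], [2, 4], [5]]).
4 2 5 3 1

Reverse the RSK construction: for i from n down to 1, find the cell of Q containing i, remove the entry at that cell from P, and reverse-bump it up through P; the value ejected from row 1 is w(i).

Step i=5: Q has 5 at row 3, column 1; remove 4 from row 3 of P and reverse-bump: 4 enters row 2 and ejects 2; 2 enters row 1 and ejects 1. So w(5) = 1. P is now [[2, 3], [4, 5]].
Step i=4: Q has 4 at row 2, column 2; remove 5 from row 2 of P and reverse-bump: 5 enters row 1 and ejects 3. So w(4) = 3. P is now [[2, 5], [4]].
Step i=3: Q has 3 at row 1, column 2; remove that cell from P, ejecting 5. So w(3) = 5. P is now [[2], [4]].
Step i=2: Q has 2 at row 2, column 1; remove 4 from row 2 of P and reverse-bump: 4 enters row 1 and ejects 2. So w(2) = 2. P is now [[4]].
Step i=1: Q has 1 at row 1, column 1; remove that cell from P, ejecting 4. So w(1) = 4. P is now [].

So w = 4 2 5 3 1.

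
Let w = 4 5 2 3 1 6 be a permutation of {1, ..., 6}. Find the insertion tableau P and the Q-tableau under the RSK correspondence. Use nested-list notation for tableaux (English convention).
P = [[1, 3, 6], [2, 5], [4]], Q = [[1, 2, 6], [3, 4], [5]]

Insert each entry of the permutation into P by Schensted row insertion, recording in Q the position of each new cell.

Insert 4: appended to row 1. P = [[4]].
Insert 5: appended to row 1. P = [[4, 5]].
Insert 2: 2 bumps 4 from row 1; 4 starts row 2. P = [[2, 5], [4]].
Insert 3: 3 bumps 5 from row 1; 5 appends to row 2. P = [[2, 3], [4, 5]].
Insert 1: 1 bumps 2 from row 1; 2 bumps 4 from row 2; 4 starts row 3. P = [[1, 3], [2, 5], [4]].
Insert 6: appended to row 1. P = [[1, 3, 6], [2, 5], [4]].

So P = [[1, 3, 6], [2, 5], [4]], Q = [[1, 2, 6], [3, 4], [5]].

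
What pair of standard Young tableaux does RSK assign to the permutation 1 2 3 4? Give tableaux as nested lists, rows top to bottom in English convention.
Insert each entry of the permutation into P by Schensted row insertion, recording in Q the position of each new cell.

Insert 1: appended to row 1. P = [[1]].
Insert 2: appended to row 1. P = [[1, 2]].
Insert 3: appended to row 1. P = [[1, 2, 3]].
Insert 4: appended to row 1. P = [[1, 2, 3, 4]].

So P = [[1, 2, 3, 4]], Q = [[1, 2, 3, 4]].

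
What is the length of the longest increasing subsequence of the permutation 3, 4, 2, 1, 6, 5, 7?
4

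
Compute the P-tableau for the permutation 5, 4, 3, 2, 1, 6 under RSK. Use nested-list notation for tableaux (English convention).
P = [[1, 6], [2], [3], [4], [5]]

Insert 5: appended to row 1. P = [[5]].
Insert 4: 4 bumps 5 from row 1; 5 starts row 2. P = [[4], [5]].
Insert 3: 3 bumps 4 from row 1; 4 bumps 5 from row 2; 5 starts row 3. P = [[3], [4], [5]].
Insert 2: 2 bumps 3 from row 1; 3 bumps 4 from row 2; 4 bumps 5 from row 3; 5 starts row 4. P = [[2], [3], [4], [5]].
Insert 1: 1 bumps 2 from row 1; 2 bumps 3 from row 2; 3 bumps 4 from row 3; 4 bumps 5 from row 4; 5 starts row 5. P = [[1], [2], [3], [4], [5]].
Insert 6: appended to row 1. P = [[1, 6], [2], [3], [4], [5]].

So P = [[1, 6], [2], [3], [4], [5]].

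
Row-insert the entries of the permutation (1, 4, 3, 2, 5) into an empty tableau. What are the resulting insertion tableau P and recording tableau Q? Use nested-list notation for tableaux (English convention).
Insert each entry of the permutation into P by Schensted row insertion, recording in Q the position of each new cell.

Insert 1: appended to row 1. P = [[1]].
Insert 4: appended to row 1. P = [[1, 4]].
Insert 3: 3 bumps 4 from row 1; 4 starts row 2. P = [[1, 3], [4]].
Insert 2: 2 bumps 3 from row 1; 3 bumps 4 from row 2; 4 starts row 3. P = [[1, 2], [3], [4]].
Insert 5: appended to row 1. P = [[1, 2, 5], [3], [4]].

So P = [[1, 2, 5], [3], [4]], Q = [[1, 2, 5], [3], [4]].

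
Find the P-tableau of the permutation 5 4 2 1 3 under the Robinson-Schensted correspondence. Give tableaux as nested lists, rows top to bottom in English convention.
P = [[1, 3], [2], [4], [5]]

Insert 5: appended to row 1. P = [[5]].
Insert 4: 4 bumps 5 from row 1; 5 starts row 2. P = [[4], [5]].
Insert 2: 2 bumps 4 from row 1; 4 bumps 5 from row 2; 5 starts row 3. P = [[2], [4], [5]].
Insert 1: 1 bumps 2 from row 1; 2 bumps 4 from row 2; 4 bumps 5 from row 3; 5 starts row 4. P = [[1], [2], [4], [5]].
Insert 3: appended to row 1. P = [[1, 3], [2], [4], [5]].

So P = [[1, 3], [2], [4], [5]].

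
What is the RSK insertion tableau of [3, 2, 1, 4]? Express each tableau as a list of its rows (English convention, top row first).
P = [[1, 4], [2], [3]]

Insert 3: appended to row 1. P = [[3]].
Insert 2: 2 bumps 3 from row 1; 3 starts row 2. P = [[2], [3]].
Insert 1: 1 bumps 2 from row 1; 2 bumps 3 from row 2; 3 starts row 3. P = [[1], [2], [3]].
Insert 4: appended to row 1. P = [[1, 4], [2], [3]].

So P = [[1, 4], [2], [3]].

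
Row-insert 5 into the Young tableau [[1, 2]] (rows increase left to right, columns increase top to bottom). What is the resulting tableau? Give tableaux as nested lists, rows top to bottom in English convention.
[[1, 2, 5]]

5 is larger than every entry of row 1, so it is appended to row 1. The new tableau is [[1, 2, 5]].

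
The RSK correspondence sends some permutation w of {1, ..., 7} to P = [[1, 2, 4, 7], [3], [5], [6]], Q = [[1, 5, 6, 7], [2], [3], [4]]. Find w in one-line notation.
Reverse the RSK construction: for i from n down to 1, find the cell of Q containing i, remove the entry at that cell from P, and reverse-bump it up through P; the value ejected from row 1 is w(i).

Step i=7: Q has 7 at row 1, column 4; remove that cell from P, ejecting 7. So w(7) = 7. P is now [[1, 2, 4], [3], [5], [6]].
Step i=6: Q has 6 at row 1, column 3; remove that cell from P, ejecting 4. So w(6) = 4. P is now [[1, 2], [3], [5], [6]].
Step i=5: Q has 5 at row 1, column 2; remove that cell from P, ejecting 2. So w(5) = 2. P is now [[1], [3], [5], [6]].
Step i=4: Q has 4 at row 4, column 1; remove 6 from row 4 of P and reverse-bump: 6 enters row 3 and ejects 5; 5 enters row 2 and ejects 3; 3 enters row 1 and ejects 1. So w(4) = 1. P is now [[3], [5], [6]].
Step i=3: Q has 3 at row 3, column 1; remove 6 from row 3 of P and reverse-bump: 6 enters row 2 and ejects 5; 5 enters row 1 and ejects 3. So w(3) = 3. P is now [[5], [6]].
Step i=2: Q has 2 at row 2, column 1; remove 6 from row 2 of P and reverse-bump: 6 enters row 1 and ejects 5. So w(2) = 5. P is now [[6]].
Step i=1: Q has 1 at row 1, column 1; remove that cell from P, ejecting 6. So w(1) = 6. P is now [].

So w = 6 5 3 1 2 4 7.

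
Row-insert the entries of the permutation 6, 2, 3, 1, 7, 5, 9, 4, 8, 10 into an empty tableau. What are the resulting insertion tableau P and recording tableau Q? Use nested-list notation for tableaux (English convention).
Insert each entry of the permutation into P by Schensted row insertion, recording in Q the position of each new cell.

Insert 6: appended to row 1. P = [[6]].
Insert 2: 2 bumps 6 from row 1; 6 starts row 2. P = [[2], [6]].
Insert 3: appended to row 1. P = [[2, 3], [6]].
Insert 1: 1 bumps 2 from row 1; 2 bumps 6 from row 2; 6 starts row 3. P = [[1, 3], [2], [6]].
Insert 7: appended to row 1. P = [[1, 3, 7], [2], [6]].
Insert 5: 5 bumps 7 from row 1; 7 appends to row 2. P = [[1, 3, 5], [2, 7], [6]].
Insert 9: appended to row 1. P = [[1, 3, 5, 9], [2, 7], [6]].
Insert 4: 4 bumps 5 from row 1; 5 bumps 7 from row 2; 7 appends to row 3. P = [[1, 3, 4, 9], [2, 5], [6, 7]].
Insert 8: 8 bumps 9 from row 1; 9 appends to row 2. P = [[1, 3, 4, 8], [2, 5, 9], [6, 7]].
Insert 10: appended to row 1. P = [[1, 3, 4, 8, 10], [2, 5, 9], [6, 7]].

So P = [[1, 3, 4, 8, 10], [2, 5, 9], [6, 7]], Q = [[1, 3, 5, 7, 10], [2, 6, 9], [4, 8]].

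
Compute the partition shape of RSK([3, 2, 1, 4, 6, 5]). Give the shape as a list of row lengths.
[3, 2, 1]

Row-insert each entry into an empty tableau.

After inserting 3: P = [[3]].
After inserting 2: P = [[2], [3]].
After inserting 1: P = [[1], [2], [3]].
After inserting 4: P = [[1, 4], [2], [3]].
After inserting 6: P = [[1, 4, 6], [2], [3]].
After inserting 5: P = [[1, 4, 5], [2, 6], [3]].

The final insertion tableau P = [[1, 4, 5], [2, 6], [3]] has shape [3, 2, 1].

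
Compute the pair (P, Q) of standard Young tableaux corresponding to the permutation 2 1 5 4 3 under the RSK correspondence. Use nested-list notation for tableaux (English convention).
Insert each entry of the permutation into P by Schensted row insertion, recording in Q the position of each new cell.

Insert 2: appended to row 1. P = [[2]].
Insert 1: 1 bumps 2 from row 1; 2 starts row 2. P = [[1], [2]].
Insert 5: appended to row 1. P = [[1, 5], [2]].
Insert 4: 4 bumps 5 from row 1; 5 appends to row 2. P = [[1, 4], [2, 5]].
Insert 3: 3 bumps 4 from row 1; 4 bumps 5 from row 2; 5 starts row 3. P = [[1, 3], [2, 4], [5]].

So P = [[1, 3], [2, 4], [5]], Q = [[1, 3], [2, 4], [5]].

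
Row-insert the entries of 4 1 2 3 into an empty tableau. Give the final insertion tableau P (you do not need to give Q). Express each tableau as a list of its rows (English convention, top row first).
Insert 4: appended to row 1. P = [[4]].
Insert 1: 1 bumps 4 from row 1; 4 starts row 2. P = [[1], [4]].
Insert 2: appended to row 1. P = [[1, 2], [4]].
Insert 3: appended to row 1. P = [[1, 2, 3], [4]].

So P = [[1, 2, 3], [4]].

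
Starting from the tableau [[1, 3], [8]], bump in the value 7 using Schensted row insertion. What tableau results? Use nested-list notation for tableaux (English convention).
[[1, 3, 7], [8]]

7 is larger than every entry of row 1, so it is appended to row 1. The new tableau is [[1, 3, 7], [8]].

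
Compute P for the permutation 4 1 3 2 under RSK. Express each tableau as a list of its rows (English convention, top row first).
P = [[1, 2], [3], [4]]

Insert 4: appended to row 1. P = [[4]].
Insert 1: 1 bumps 4 from row 1; 4 starts row 2. P = [[1], [4]].
Insert 3: appended to row 1. P = [[1, 3], [4]].
Insert 2: 2 bumps 3 from row 1; 3 bumps 4 from row 2; 4 starts row 3. P = [[1, 2], [3], [4]].

So P = [[1, 2], [3], [4]].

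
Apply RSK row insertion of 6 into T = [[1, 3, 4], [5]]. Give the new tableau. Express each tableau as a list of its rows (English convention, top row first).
[[1, 3, 4, 6], [5]]

6 is larger than every entry of row 1, so it is appended to row 1. The new tableau is [[1, 3, 4, 6], [5]].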